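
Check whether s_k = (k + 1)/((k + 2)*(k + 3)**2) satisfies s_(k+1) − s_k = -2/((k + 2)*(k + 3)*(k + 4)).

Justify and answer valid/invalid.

s_(k+1) = (k + 2)/((k + 3)*(k + 4)**2)
s_(k+1) − s_k = (-(k + 1)*(k + 4)**2 + (k + 2)**2*(k + 3))/((k + 2)*(k + 3)**2*(k + 4)**2)
(s_(k+1) − s_k) − t_k = 2*(3*k + 10)/(k**5 + 16*k**4 + 101*k**3 + 314*k**2 + 480*k + 288)

Invalid: residual 2*(3*k + 10)/(k**5 + 16*k**4 + 101*k**3 + 314*k**2 + 480*k + 288) ≠ 0.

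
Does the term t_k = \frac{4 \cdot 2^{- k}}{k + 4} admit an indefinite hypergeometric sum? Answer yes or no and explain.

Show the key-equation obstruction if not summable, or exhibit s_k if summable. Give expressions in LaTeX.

No — t_k has no hypergeometric antidifference.

The ratio is (k + 4)/(2*(k + 5)).
Take A(k)=k/2 + 2, B(k)=k + 5, C(k)=1.
Solve (k/2 + 2)·f(k+1) − (k + 4)·f(k) = 1.
Bound: deg f ≤ -1.
Bound -1 < 0, so the key equation has no polynomial solution.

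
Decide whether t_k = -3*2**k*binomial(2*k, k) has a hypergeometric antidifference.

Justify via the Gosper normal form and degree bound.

Step 1: r(k) = 4*(2*k + 1)/(k + 1).
A = 8*k + 4, B = k + 1, C = 1.
Need (8*k + 4)·f(k+1) − (k)·f(k) = 1.
Degrees (1,1,0) ⇒ d ≤ -1.
deg f ≤ -1 is impossible — no certificate.

No; the degree bound rules out any f.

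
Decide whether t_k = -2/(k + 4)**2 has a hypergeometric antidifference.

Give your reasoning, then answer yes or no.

No; the coefficient equations for f are inconsistent.

r(k) = (k + 4)**2/(k + 5)**2 after simplifying.
Factor: A=k**2 + 8*k + 16; B=k**2 + 10*k + 25; C=1.
Set up (k**2 + 8*k + 16)·f(k+1) − (k**2 + 8*k + 16)·f(k) − (1) = 0.
Bound: deg f ≤ 0.
Generic f = c0 gives residual -1; -1 = 0 cannot hold, so t_k is not Gosper-summable.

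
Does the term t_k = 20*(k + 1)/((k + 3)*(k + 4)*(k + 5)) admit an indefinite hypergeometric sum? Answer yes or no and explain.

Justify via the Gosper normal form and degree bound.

Step 1: r(k) = (k + 2)*(k + 3)/((k + 1)*(k + 6)).
So A=k + 3 and B=k + 6, with C=k + 1.
Set up (k + 3)·f(k+1) − (k + 5)·f(k) − (k + 1) = 0.
deg f ≤ 2 (via 1,1,1).
Match coefficients ⇒ f(k) = k*(k + 1)/6.
Then R = B(k−1)f/C = k*(k + 5)/6, so s_k = R(k)·t_k = 10*k*(k + 1)/(3*(k + 3)*(k + 4)).
Check: Δs_k = 20*(k + 1)/(k**3 + 12*k**2 + 47*k + 60). ✓

Yes. s_k = 10*k*(k + 1)/(3*(k + 3)*(k + 4)).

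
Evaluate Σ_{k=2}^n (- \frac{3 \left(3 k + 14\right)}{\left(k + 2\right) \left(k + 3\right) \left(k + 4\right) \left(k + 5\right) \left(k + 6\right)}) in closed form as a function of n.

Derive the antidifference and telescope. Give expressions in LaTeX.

S(n) = \frac{3 \left(- n^{3} - 13 n^{2} - 54 n + 68\right)}{140 \left(n^{3} + 13 n^{2} + 54 n + 72\right)}

Compute t_(k+1)/t_k: get (k + 2)*(3*k + 17)/((k + 7)*(3*k + 14)).
Gosper form: A/B · C(k+1)/C(k) with A=k + 2, B=k + 7, C=k + 14/3.
Key eq: (k + 2)·f(k+1) = (k + 6)·f(k) + (k + 14/3).
Degrees (1,1,1) ⇒ d ≤ 4.
Coefficient equations give f(k) = k*(k + 4)*(k**2 + 10*k + 31)/90.
Certificate R = B(k−1)f/C = k*(k + 4)*(k + 6)*(k**2 + 10*k + 31)/(30*(3*k + 14)) gives s_k = k*(-k**2 - 10*k - 31)/(10*(k**3 + 10*k**2 + 31*k + 30)).
s_(k+1) − s_k = 3*(-3*k - 14)/(k**5 + 20*k**4 + 155*k**3 + 580*k**2 + 1044*k + 720) = t_k.
Telescope: S(n) = s_(n+1) − s_(2) = (-n**3 - 13*n**2 - 54*n - 42)/(10*(n**3 + 13*n**2 + 54*n + 72)) − (-11/140) = 3*(-n**3 - 13*n**2 - 54*n + 68)/(140*(n**3 + 13*n**2 + 54*n + 72)).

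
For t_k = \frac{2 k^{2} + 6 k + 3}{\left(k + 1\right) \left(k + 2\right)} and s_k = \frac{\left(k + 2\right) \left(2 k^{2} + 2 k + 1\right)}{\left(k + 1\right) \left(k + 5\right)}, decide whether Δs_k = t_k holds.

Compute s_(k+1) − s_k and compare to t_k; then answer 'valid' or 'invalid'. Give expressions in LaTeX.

s_(k+1) = (k + 3)*(2*k + 2*(k + 1)**2 + 3)/((k + 2)*(k + 6))
s_(k+1) − s_k = (2*k**4 + 28*k**3 + 99*k**2 + 129*k + 51)/(k**4 + 14*k**3 + 65*k**2 + 112*k + 60)
(s_(k+1) − s_k) − t_k = 3*(-10*k**2 - 28*k - 13)/(k**4 + 14*k**3 + 65*k**2 + 112*k + 60)

Invalid: residual \frac{3 \left(- 10 k^{2} - 28 k - 13\right)}{k^{4} + 14 k^{3} + 65 k^{2} + 112 k + 60} ≠ 0.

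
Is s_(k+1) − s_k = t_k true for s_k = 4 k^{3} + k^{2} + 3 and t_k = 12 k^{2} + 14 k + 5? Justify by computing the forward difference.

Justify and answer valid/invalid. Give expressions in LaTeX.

Valid: the claim telescopes to t_k.

s_(k+1) = 4*(k + 1)**3 + (k + 1)**2 + 3
s_(k+1) − s_k = 12*k**2 + 14*k + 5
(s_(k+1) − s_k) − t_k = 0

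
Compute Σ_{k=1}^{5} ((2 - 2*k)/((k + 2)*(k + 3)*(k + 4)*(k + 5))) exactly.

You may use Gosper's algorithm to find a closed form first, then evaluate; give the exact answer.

Σ = -1/120

Step 1: r(k) = k*(k + 2)/((k - 1)*(k + 6)).
Normal form (A,B,C) = (k + 2, k + 6, k - 1).
f must satisfy (k + 2)·f(k+1) − (k + 5)·f(k) = k - 1.
d = 3 from the (1,1,1) case.
Solving with deg f ≤ 3: f(k) = -k/2.
Get s_k = R·t_k = k/((k + 2)*(k + 3)*(k + 4)) with R(k) = B(k−1)f(k)/C(k) = -k*(k + 5)/(2*(k - 1)).
s_(k+1) − s_k = 2*(1 - k)/(k**4 + 14*k**3 + 71*k**2 + 154*k + 120) = t_k.
Σ_(k=1)^(5) t_k = s_(6) − s_(1) = 1/120 − (1/60) = -1/120.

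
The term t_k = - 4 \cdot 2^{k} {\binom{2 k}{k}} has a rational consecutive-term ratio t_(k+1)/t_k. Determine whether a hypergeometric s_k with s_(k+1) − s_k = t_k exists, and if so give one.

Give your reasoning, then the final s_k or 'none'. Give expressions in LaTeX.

none (Gosper's algorithm certifies no s_k)

The ratio is 4*(2*k + 1)/(k + 1).
So A=8*k + 4 and B=k + 1, with C=1.
Need (8*k + 4)·f(k+1) − (k)·f(k) = 1.
From deg A=1, deg B=1, deg C=0: d=-1.
Negative degree bound (-1): no f exists, t_k not Gosper-summable.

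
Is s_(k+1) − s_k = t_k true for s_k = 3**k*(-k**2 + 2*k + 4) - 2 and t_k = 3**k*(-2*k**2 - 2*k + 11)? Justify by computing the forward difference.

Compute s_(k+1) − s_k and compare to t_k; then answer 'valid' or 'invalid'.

s_(k+1) = -3*3**k*k**2 + 15*3**k - 2
s_(k+1) − s_k = 3**k*(-2*k**2 - 2*k + 11)
(s_(k+1) − s_k) − t_k = 0

Valid: the claim telescopes to t_k.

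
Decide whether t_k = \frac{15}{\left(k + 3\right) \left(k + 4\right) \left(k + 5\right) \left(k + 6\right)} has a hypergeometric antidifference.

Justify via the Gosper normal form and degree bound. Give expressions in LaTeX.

The ratio is (k + 3)/(k + 7).
Normal form (A,B,C) = (k + 3, k + 7, 1).
Key eq: (k + 3)·f(k+1) = (k + 6)·f(k) + (1).
Bound: deg f ≤ 3.
A polynomial solution: f(k) = k*(k**2 + 12*k + 47)/180.
Then R = B(k−1)f/C = k*(k + 6)*(k**2 + 12*k + 47)/180, so s_k = R(k)·t_k = k*(k**2 + 12*k + 47)/(12*(k + 3)*(k + 4)*(k + 5)).
Check: Δs_k = 15/(k**4 + 18*k**3 + 119*k**2 + 342*k + 360). ✓

Yes. s_k = \frac{k \left(k^{2} + 12 k + 47\right)}{12 \left(k + 3\right) \left(k + 4\right) \left(k + 5\right)}.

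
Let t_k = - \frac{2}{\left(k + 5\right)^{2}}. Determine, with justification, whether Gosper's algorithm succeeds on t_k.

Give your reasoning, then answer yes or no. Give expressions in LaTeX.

No; the coefficient equations for f are inconsistent.

Ratio r(k) = (k + 5)**2/(k + 6)**2.
Factor: A=k**2 + 10*k + 25; B=k**2 + 12*k + 36; C=1.
f must satisfy (k**2 + 10*k + 25)·f(k+1) − (k**2 + 10*k + 25)·f(k) = 1.
d = 0 from the (2,2,0) case.
f = c0 ⇒ A·f(k+1) − B(k−1)·f(k) − C = -1. The system {-1 = 0} is inconsistent; no antidifference.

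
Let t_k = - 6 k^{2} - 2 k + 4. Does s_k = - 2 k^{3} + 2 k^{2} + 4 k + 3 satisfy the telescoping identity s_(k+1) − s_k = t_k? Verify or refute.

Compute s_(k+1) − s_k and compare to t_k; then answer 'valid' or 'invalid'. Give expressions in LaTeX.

s_(k+1) = -2*k**3 - 4*k**2 + 2*k + 7
s_(k+1) − s_k = -6*k**2 - 2*k + 4
(s_(k+1) − s_k) − t_k = 0

Valid — Δs_k = t_k.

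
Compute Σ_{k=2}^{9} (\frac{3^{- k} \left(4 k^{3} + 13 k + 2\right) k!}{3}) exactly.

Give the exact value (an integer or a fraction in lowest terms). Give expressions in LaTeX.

Ratio r(k) = (k + 1)*(13*k + 4*(k + 1)**3 + 15)/(3*(4*k**3 + 13*k + 2)).
Normal form (A,B,C) = (k/3 + 1/3, 1, k**3 + 13*k/4 + 1/2).
Solve (k/3 + 1/3)·f(k+1) − (1)·f(k) = k**3 + 13*k/4 + 1/2.
deg f ≤ 2 (via 1,0,3).
Match coefficients ⇒ f(k) = 3*(4*k**2 + 1)/4.
Then R = B(k−1)f/C = 3*(4*k**2 + 1)/(4*k**3 + 13*k + 2), so s_k = R(k)·t_k = (4*k**2 + 1)*factorial(k)/3**k.
Verify: (4*k**3 + 13*k + 2)*factorial(k)/(3*3**k) matches t_k.
Σ_(k=2)^(9) t_k = s_(10) − s_(2) = 17964800/729 − (34/9) = 17962046/729.

Σ = 17962046/729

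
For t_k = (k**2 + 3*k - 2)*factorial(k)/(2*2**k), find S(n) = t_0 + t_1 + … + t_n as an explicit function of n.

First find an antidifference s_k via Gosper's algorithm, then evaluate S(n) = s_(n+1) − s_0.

Compute t_(k+1)/t_k: get (k + 1)*(3*k + (k + 1)**2 + 1)/(2*(k**2 + 3*k - 2)).
Normal form (A,B,C) = (k/2 + 1/2, 1, k**2 + 3*k - 2).
Set up (k/2 + 1/2)·f(k+1) − (1)·f(k) − (k**2 + 3*k - 2) = 0.
deg f ≤ 1 (via 1,0,2).
Match coefficients ⇒ f(k) = 2*(k + 3).
Certificate R = B(k−1)f/C = 2*(k + 3)/(k**2 + 3*k - 2) gives s_k = (k + 3)*factorial(k)/2**k.
Check: Δs_k = (k**2 + 3*k - 2)*factorial(k)/(2*2**k). ✓
Σ_(k=0)^n t_k = s_(n+1) − s_(0) = (2**(-n - 1)*(n + 4)*factorial(n + 1)) − (3), i.e. (-6*2**n + n**2*factorial(n) + 5*n*factorial(n) + 4*factorial(n))/(2*2**n).

S(n) = (-6*2**n + n**2*factorial(n) + 5*n*factorial(n) + 4*factorial(n))/(2*2**n)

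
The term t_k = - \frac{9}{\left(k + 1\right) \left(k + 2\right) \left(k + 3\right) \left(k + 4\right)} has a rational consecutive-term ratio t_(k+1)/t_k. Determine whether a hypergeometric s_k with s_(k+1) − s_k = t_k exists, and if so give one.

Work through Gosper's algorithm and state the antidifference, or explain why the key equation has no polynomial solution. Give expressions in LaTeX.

s_k = \frac{k \left(- k^{2} - 6 k - 11\right)}{2 \left(k + 1\right) \left(k + 2\right) \left(k + 3\right)}

r(k) = (k + 1)/(k + 5) after simplifying.
Normal form (A,B,C) = (k + 1, k + 5, 1).
Need (k + 1)·f(k+1) − (k + 4)·f(k) = 1.
From deg A=1, deg B=1, deg C=0: d=3.
Solving with deg f ≤ 3: f(k) = k*(k**2 + 6*k + 11)/18.
So s_k = (B(k−1)f/C)·t_k = (k*(k + 4)*(k**2 + 6*k + 11)/18)·t_k = k*(-k**2 - 6*k - 11)/(2*(k + 1)*(k + 2)*(k + 3)).
Verify: -9/(k**4 + 10*k**3 + 35*k**2 + 50*k + 24) matches t_k.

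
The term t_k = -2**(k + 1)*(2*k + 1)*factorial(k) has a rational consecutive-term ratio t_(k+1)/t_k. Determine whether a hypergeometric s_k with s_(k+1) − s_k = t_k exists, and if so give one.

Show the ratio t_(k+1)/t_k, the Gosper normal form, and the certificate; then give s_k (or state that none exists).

s_k = -2**(k + 1)*factorial(k)

The ratio is 2*(k + 1)*(2*k + 3)/(2*k + 1).
So A=2*k + 2 and B=1, with C=k + 1/2.
f must satisfy (2*k + 2)·f(k+1) − (1)·f(k) = k + 1/2.
Degrees (1,0,1) ⇒ d ≤ 0.
Solve for f: f(k) = 1/2 (degree 0 ≤ 0).
Certificate R = B(k−1)f/C = 1/(2*k + 1) gives s_k = -2**(k + 1)*factorial(k).
Δs = -2**(k + 1)*(2*k + 1)*factorial(k), as required.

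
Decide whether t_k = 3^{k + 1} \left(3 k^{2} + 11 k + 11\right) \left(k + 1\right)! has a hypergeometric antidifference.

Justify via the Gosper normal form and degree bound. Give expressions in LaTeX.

Yes. s_k = 3^{k + 1} \left(k + 1\right) \left(k + 1\right)!.

Step 1: r(k) = 3*(3*k**3 + 23*k**2 + 59*k + 50)/(3*k**2 + 11*k + 11).
Factor: A=3*k + 6; B=1; C=k**2 + 11*k/3 + 11/3.
Set up (3*k + 6)·f(k+1) − (1)·f(k) − (k**2 + 11*k/3 + 11/3) = 0.
Degrees (1,0,2) ⇒ d ≤ 1.
Coefficient equations give f(k) = (k + 1)/3.
R(k) = B(k−1)·f(k)/C(k) = (k + 1)/(3*k**2 + 11*k + 11); s_k = R·t_k = 3**(k + 1)*(k + 1)*factorial(k + 1).
Check: Δs_k = 3**(k + 1)*(3*k**2 + 11*k + 11)*factorial(k + 1). ✓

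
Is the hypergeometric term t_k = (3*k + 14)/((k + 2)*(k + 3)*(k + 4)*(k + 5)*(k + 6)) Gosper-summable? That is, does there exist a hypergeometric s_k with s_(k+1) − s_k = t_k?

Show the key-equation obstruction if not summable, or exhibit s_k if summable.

Yes. s_k = k*(k**2 + 10*k + 31)/(30*(k**3 + 10*k**2 + 31*k + 30)).

Ratio r(k) = (k + 2)*(3*k + 17)/((k + 7)*(3*k + 14)).
Gosper form: A/B · C(k+1)/C(k) with A=k + 2, B=k + 7, C=k + 14/3.
f must satisfy (k + 2)·f(k+1) − (k + 6)·f(k) = k + 14/3.
deg f ≤ 4 (via 1,1,1).
Coefficient equations give f(k) = k*(k + 4)*(k**2 + 10*k + 31)/90.
So s_k = (B(k−1)f/C)·t_k = (k*(k + 4)*(k + 6)*(k**2 + 10*k + 31)/(30*(3*k + 14)))·t_k = k*(k**2 + 10*k + 31)/(30*(k**3 + 10*k**2 + 31*k + 30)).
Verify: (3*k + 14)/(k**5 + 20*k**4 + 155*k**3 + 580*k**2 + 1044*k + 720) matches t_k.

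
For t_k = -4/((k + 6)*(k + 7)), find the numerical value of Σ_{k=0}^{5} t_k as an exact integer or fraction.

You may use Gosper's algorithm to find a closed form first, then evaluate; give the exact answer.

Σ = -1/3

Ratio r(k) = (k + 6)/(k + 8).
Factor: A=k + 6; B=k + 8; C=1.
Key eq: (k + 6)·f(k+1) = (k + 7)·f(k) + (1).
From deg A=1, deg B=1, deg C=0: d=1.
Solve for f: f(k) = k/6 (degree 1 ≤ 1).
R(k) = B(k−1)·f(k)/C(k) = k*(k + 7)/6; s_k = R·t_k = -2*k/(3*k + 18).
Verify: -4/(k**2 + 13*k + 42) matches t_k.
Sum = s_(6) − s_(0); s_(6) = -1/3, s_(0) = 0 ⇒ -1/3.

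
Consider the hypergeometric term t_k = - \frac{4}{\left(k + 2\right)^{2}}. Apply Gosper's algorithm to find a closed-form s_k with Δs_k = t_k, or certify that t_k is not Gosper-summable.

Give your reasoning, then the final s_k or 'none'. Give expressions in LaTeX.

none (Gosper's algorithm certifies no s_k)

Compute t_(k+1)/t_k: get (k + 2)**2/(k + 3)**2.
Gosper form: A/B · C(k+1)/C(k) with A=k**2 + 4*k + 4, B=k**2 + 6*k + 9, C=1.
Need (k**2 + 4*k + 4)·f(k+1) − (k**2 + 4*k + 4)·f(k) = 1.
d = 0 from the (2,2,0) case.
f = c0 ⇒ A·f(k+1) − B(k−1)·f(k) − C = -1. The system {-1 = 0} is inconsistent; no antidifference.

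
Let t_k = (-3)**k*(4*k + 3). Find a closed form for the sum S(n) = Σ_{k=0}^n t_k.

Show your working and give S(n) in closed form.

S(n) = 3*(-3)**n*(n + 1)

Step 1: r(k) = 3*(-4*k - 7)/(4*k + 3).
Gosper form: A/B · C(k+1)/C(k) with A=-3, B=1, C=k + 3/4.
f must satisfy (-3)·f(k+1) − (1)·f(k) = k + 3/4.
d = 1 from the (0,0,1) case.
Solving with deg f ≤ 1: f(k) = -k/4.
So s_k = (B(k−1)f/C)·t_k = (-k/(4*k + 3))·t_k = -(-3)**k*k.
Check: Δs_k = (-3)**k*(4*k + 3). ✓
Evaluate: s_(n+1) = 3*(-3)**n*(n + 1); subtract s_(0) = 0 ⇒ S(n) = 3*(-3)**n*(n + 1).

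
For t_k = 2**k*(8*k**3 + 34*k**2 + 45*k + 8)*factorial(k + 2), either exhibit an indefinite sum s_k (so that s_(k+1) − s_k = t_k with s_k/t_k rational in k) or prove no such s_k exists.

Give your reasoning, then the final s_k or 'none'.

s_k = 2**k*(4*k**2 - k - 2)*factorial(k + 2)

Compute t_(k+1)/t_k: get 2*(8*k**4 + 82*k**3 + 311*k**2 + 506*k + 285)/(8*k**3 + 34*k**2 + 45*k + 8).
Take A(k)=2*k + 6, B(k)=1, C(k)=k**3 + 17*k**2/4 + 45*k/8 + 1.
Key eq: (2*k + 6)·f(k+1) = (1)·f(k) + (k**3 + 17*k**2/4 + 45*k/8 + 1).
From deg A=1, deg B=0, deg C=3: d=2.
Coefficient equations give f(k) = (4*k**2 - k - 2)/8.
R(k) = B(k−1)·f(k)/C(k) = (4*k**2 - k - 2)/(8*k**3 + 34*k**2 + 45*k + 8); s_k = R·t_k = 2**k*(4*k**2 - k - 2)*factorial(k + 2).
Verify: 2**k*(8*k**3 + 34*k**2 + 45*k + 8)*factorial(k + 2) matches t_k.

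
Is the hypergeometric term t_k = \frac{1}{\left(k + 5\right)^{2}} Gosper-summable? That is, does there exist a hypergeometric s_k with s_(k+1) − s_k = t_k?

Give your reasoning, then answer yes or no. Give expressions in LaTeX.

No — the linear system for f has no solution.

t_(k+1)/t_k = (k + 5)**2/(k + 6)**2.
Normal form (A,B,C) = (k**2 + 10*k + 25, k**2 + 12*k + 36, 1).
Key eq: (k**2 + 10*k + 25)·f(k+1) = (k**2 + 10*k + 25)·f(k) + (1).
deg f ≤ 0 (via 2,2,0).
Put f(k) = c0: A·f(k+1) − B(k−1)·f(k) − C = -1; need -1 = 0 — inconsistent ⇒ no f, not summable.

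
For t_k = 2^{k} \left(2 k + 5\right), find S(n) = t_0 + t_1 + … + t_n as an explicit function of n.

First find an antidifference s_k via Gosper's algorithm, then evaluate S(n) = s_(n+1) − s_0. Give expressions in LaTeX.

S(n) = 4 \cdot 2^{n} n + 6 \cdot 2^{n} - 1

The ratio is 2*(2*k + 7)/(2*k + 5).
Factor: A=2; B=1; C=k + 5/2.
Set up (2)·f(k+1) − (1)·f(k) − (k + 5/2) = 0.
Degrees (0,0,1) ⇒ d ≤ 1.
Solve for f: f(k) = (2*k + 1)/2 (degree 1 ≤ 1).
Then R = B(k−1)f/C = (2*k + 1)/(2*k + 5), so s_k = R(k)·t_k = 2**k*(2*k + 1).
s_(k+1) − s_k = 2**k*(2*k + 5) = t_k.
Σ_(k=0)^n t_k = s_(n+1) − s_(0) = (2**(n + 1)*(2*n + 3)) − (1), i.e. 4*2**n*n + 6*2**n - 1.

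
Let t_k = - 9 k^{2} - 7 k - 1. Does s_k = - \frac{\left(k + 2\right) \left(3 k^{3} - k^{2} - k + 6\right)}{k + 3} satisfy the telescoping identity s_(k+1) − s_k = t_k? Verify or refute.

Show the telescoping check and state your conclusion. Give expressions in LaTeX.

Invalid: residual \frac{6 k^{3} + 35 k^{2} + 23 k - 3}{k^{2} + 7 k + 12} ≠ 0.

s_(k+1) = (k + 3)*(k - 3*(k + 1)**3 + (k + 1)**2 - 5)/(k + 4)
s_(k+1) − s_k = (-9*k**4 - 64*k**3 - 123*k**2 - 68*k - 15)/(k**2 + 7*k + 12)
(s_(k+1) − s_k) − t_k = (6*k**3 + 35*k**2 + 23*k - 3)/(k**2 + 7*k + 12)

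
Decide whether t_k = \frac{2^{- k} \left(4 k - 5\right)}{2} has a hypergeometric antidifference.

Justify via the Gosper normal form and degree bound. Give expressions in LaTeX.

Yes. s_k = 2^{- k} \left(1 - 4 k\right).

Step 1: r(k) = (4*k - 1)/(2*(4*k - 5)).
A = 1/2, B = 1, C = k - 5/4.
Solve (1/2)·f(k+1) − (1)·f(k) = k - 5/4.
Bound: deg f ≤ 1.
Coefficient equations give f(k) = -(4*k - 1)/2.
Then R = B(k−1)f/C = -2*(4*k - 1)/(4*k - 5), so s_k = R(k)·t_k = (1 - 4*k)/2**k.
Check: Δs_k = (4*k - 5)/(2*2**k). ✓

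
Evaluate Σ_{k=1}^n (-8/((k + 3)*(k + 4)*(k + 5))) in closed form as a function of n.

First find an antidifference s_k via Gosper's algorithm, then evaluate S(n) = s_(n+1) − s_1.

S(n) = n*(-n - 9)/(5*(n**2 + 9*n + 20))

Ratio r(k) = (k + 3)/(k + 6).
Take A(k)=k + 3, B(k)=k + 6, C(k)=1.
f must satisfy (k + 3)·f(k+1) − (k + 5)·f(k) = 1.
deg f ≤ 2 (via 1,1,0).
Solve for f: f(k) = k*(k + 7)/24 (degree 2 ≤ 2).
R(k) = B(k−1)·f(k)/C(k) = k*(k + 5)*(k + 7)/24; s_k = R·t_k = k*(-k - 7)/(3*(k + 3)*(k + 4)).
Check: Δs_k = -8/(k**3 + 12*k**2 + 47*k + 60). ✓
s_(n+1) = (-n**2 - 9*n - 8)/(3*(n**2 + 9*n + 20)) and s_(1) = -2/15, so S(n) = n*(-n - 9)/(5*(n**2 + 9*n + 20)).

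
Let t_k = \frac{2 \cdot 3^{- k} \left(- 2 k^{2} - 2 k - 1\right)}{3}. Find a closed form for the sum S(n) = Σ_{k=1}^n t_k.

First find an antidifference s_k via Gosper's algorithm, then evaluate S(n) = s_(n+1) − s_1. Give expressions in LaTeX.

S(n) = 2 \cdot 3^{- n - 1} \left(- 5 \cdot 3^{n} + n^{2} + 4 n + 5\right)

Step 1: r(k) = (2*k**2 + 6*k + 5)/(3*(2*k**2 + 2*k + 1)).
Factor: A=1/3; B=1; C=k**2 + k + 1/2.
Key eq: (1/3)·f(k+1) = (1)·f(k) + (k**2 + k + 1/2).
d = 2 from the (0,0,2) case.
Solve for f: f(k) = -3*(k**2 + 2*k + 2)/2 (degree 2 ≤ 2).
Certificate R = B(k−1)f/C = -3*(k**2 + 2*k + 2)/(2*k**2 + 2*k + 1) gives s_k = 2*(k**2 + 2*k + 2)/3**k.
s_(k+1) − s_k = 2*(-2*k**2 - 2*k - 1)/(3*3**k) = t_k.
Evaluate: s_(n+1) = 2*3**(-n - 1)*(n**2 + 4*n + 5); subtract s_(1) = 10/3 ⇒ S(n) = 2*3**(-n - 1)*(-5*3**n + n**2 + 4*n + 5).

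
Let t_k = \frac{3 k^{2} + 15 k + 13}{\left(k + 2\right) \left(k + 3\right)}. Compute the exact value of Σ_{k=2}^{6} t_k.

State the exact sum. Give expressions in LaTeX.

Σ = 515/36

t_(k+1)/t_k = (k + 2)*(15*k + 3*(k + 1)**2 + 28)/((k + 4)*(3*k**2 + 15*k + 13)).
Gosper form: A/B · C(k+1)/C(k) with A=k + 2, B=k + 4, C=k**2 + 5*k + 13/3.
f must satisfy (k + 2)·f(k+1) − (k + 3)·f(k) = k**2 + 5*k + 13/3.
From deg A=1, deg B=1, deg C=2: d=2.
A polynomial solution: f(k) = k*(6*k + 7)/6.
Get s_k = R·t_k = k*(6*k + 7)/(2*(k + 2)) with R(k) = B(k−1)f(k)/C(k) = k*(k + 3)*(6*k + 7)/(2*(3*k**2 + 15*k + 13)).
Δs = (3*k**2 + 15*k + 13)/(k**2 + 5*k + 6), as required.
Evaluate s at k=7 and k=2: 343/18 and 19/4; difference 515/36.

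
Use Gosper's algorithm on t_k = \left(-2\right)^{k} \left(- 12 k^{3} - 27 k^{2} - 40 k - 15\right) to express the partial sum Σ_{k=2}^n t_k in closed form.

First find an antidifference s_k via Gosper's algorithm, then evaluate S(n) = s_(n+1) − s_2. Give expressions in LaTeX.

r(k) = 2*(-12*k**3 - 63*k**2 - 130*k - 94)/(12*k**3 + 27*k**2 + 40*k + 15) after simplifying.
Factor: A=-2; B=1; C=k**3 + 9*k**2/4 + 10*k/3 + 5/4.
Key eq: (-2)·f(k+1) = (1)·f(k) + (k**3 + 9*k**2/4 + 10*k/3 + 5/4).
Degrees (0,0,3) ⇒ d ≤ 3.
Coefficient equations give f(k) = -(4*k**3 + k**2 + 4*k - 1)/12.
So s_k = (B(k−1)f/C)·t_k = (-(4*k**3 + k**2 + 4*k - 1)/(12*k**3 + 27*k**2 + 40*k + 15))·t_k = (-2)**k*(4*k**3 + k**2 + 4*k - 1).
Δs = (-2)**k*(-12*k**3 - 27*k**2 - 40*k - 15), as required.
Evaluate: s_(n+1) = (-2)**(n + 1)*(4*n**3 + 13*n**2 + 18*n + 8); subtract s_(2) = 172 ⇒ S(n) = -8*(-2)**n*n**3 - 26*(-2)**n*n**2 - 36*(-2)**n*n - 16*(-2)**n - 172.

S(n) = - 8 \left(-2\right)^{n} n^{3} - 26 \left(-2\right)^{n} n^{2} - 36 \left(-2\right)^{n} n - 16 \left(-2\right)^{n} - 172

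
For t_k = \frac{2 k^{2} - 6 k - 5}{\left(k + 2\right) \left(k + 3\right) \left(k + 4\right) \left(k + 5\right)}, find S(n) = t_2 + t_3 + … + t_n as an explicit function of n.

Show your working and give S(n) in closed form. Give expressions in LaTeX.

S(n) = \frac{13 n^{3} - 84 n^{2} - 109 n + 180}{120 \left(n^{3} + 12 n^{2} + 47 n + 60\right)}

Ratio r(k) = (k + 2)*(6*k - 2*(k + 1)**2 + 11)/((k + 6)*(-2*k**2 + 6*k + 5)).
Take A(k)=k + 2, B(k)=k + 6, C(k)=k**2 - 3*k - 5/2.
Key eq: (k + 2)·f(k+1) = (k + 5)·f(k) + (k**2 - 3*k - 5/2).
Degrees (1,1,2) ⇒ d ≤ 3.
Solve for f: f(k) = k*(k**2 - 39*k - 22)/48 (degree 3 ≤ 3).
R(k) = B(k−1)·f(k)/C(k) = k*(k + 5)*(k**2 - 39*k - 22)/(24*(2*k**2 - 6*k - 5)); s_k = R·t_k = k*(k**2 - 39*k - 22)/(24*(k + 2)*(k + 3)*(k + 4)).
s_(k+1) − s_k = (2*k**2 - 6*k - 5)/(k**4 + 14*k**3 + 71*k**2 + 154*k + 120) = t_k.
Σ_(k=2)^n t_k = s_(n+1) − s_(2) = ((n**3 - 36*n**2 - 97*n - 60)/(24*(n**3 + 12*n**2 + 47*n + 60))) − (-1/15), i.e. (13*n**3 - 84*n**2 - 109*n + 180)/(120*(n**3 + 12*n**2 + 47*n + 60)).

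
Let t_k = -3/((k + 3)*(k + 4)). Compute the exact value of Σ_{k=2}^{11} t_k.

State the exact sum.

Σ = -2/5

Ratio r(k) = (k + 3)/(k + 5).
Gosper form: A/B · C(k+1)/C(k) with A=k + 3, B=k + 5, C=1.
Set up (k + 3)·f(k+1) − (k + 4)·f(k) − (1) = 0.
deg f ≤ 1 (via 1,1,0).
A polynomial solution: f(k) = k/3.
Certificate R = B(k−1)f/C = k*(k + 4)/3 gives s_k = -k/(k + 3).
Check: Δs_k = -3/(k**2 + 7*k + 12). ✓
Sum = s_(12) − s_(2); s_(12) = -4/5, s_(2) = -2/5 ⇒ -2/5.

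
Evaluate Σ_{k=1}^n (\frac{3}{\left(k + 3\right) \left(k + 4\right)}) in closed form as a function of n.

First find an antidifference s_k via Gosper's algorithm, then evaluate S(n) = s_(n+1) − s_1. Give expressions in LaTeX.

Compute t_(k+1)/t_k: get (k + 3)/(k + 5).
A = k + 3, B = k + 5, C = 1.
Solve (k + 3)·f(k+1) − (k + 4)·f(k) = 1.
deg f ≤ 1 (via 1,1,0).
A polynomial solution: f(k) = k/3.
So s_k = (B(k−1)f/C)·t_k = (k*(k + 4)/3)·t_k = k/(k + 3).
Check: Δs_k = 3/(k**2 + 7*k + 12). ✓
s_(n+1) = (n + 1)/(n + 4) and s_(1) = 1/4, so S(n) = 3*n/(4*(n + 4)).

S(n) = \frac{3 n}{4 \left(n + 4\right)}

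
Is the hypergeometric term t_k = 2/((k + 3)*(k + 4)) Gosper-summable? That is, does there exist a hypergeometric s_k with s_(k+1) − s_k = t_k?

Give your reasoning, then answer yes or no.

The ratio is (k + 3)/(k + 5).
Normal form (A,B,C) = (k + 3, k + 5, 1).
Key eq: (k + 3)·f(k+1) = (k + 4)·f(k) + (1).
deg f ≤ 1 (via 1,1,0).
Coefficient equations give f(k) = k/3.
So s_k = (B(k−1)f/C)·t_k = (k*(k + 4)/3)·t_k = 2*k/(3*(k + 3)).
Check: Δs_k = 2/(k**2 + 7*k + 12). ✓

Yes. s_k = 2*k/(3*(k + 3)).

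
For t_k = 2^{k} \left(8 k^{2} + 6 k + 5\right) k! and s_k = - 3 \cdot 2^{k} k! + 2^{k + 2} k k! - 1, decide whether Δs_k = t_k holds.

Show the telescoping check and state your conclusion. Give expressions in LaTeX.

Valid: the claim telescopes to t_k.

s_(k+1) = 8*2**k*k**2*factorial(k) + 10*2**k*k*factorial(k) + 2*2**k*factorial(k) - 1
s_(k+1) − s_k = 2**k*(8*k**2 + 6*k + 5)*factorial(k)
(s_(k+1) − s_k) − t_k = 0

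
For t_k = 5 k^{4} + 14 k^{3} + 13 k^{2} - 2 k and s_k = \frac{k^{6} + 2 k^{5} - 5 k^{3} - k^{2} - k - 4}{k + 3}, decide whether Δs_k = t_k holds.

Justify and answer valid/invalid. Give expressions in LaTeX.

s_(k+1) = (-k + (k + 1)**6 + 2*(k + 1)**5 - 5*(k + 1)**3 - (k + 1)**2 - 5)/(k + 4)
s_(k+1) − s_k = (5*k**6 + 41*k**5 + 115*k**4 + 145*k**3 + 60*k**2 - 6*k - 8)/(k**2 + 7*k + 12)
(s_(k+1) − s_k) − t_k = 2*(-4*k**5 - 28*k**4 - 56*k**3 - 41*k**2 + 9*k - 4)/(k**2 + 7*k + 12)

Invalid: residual \frac{2 \left(- 4 k^{5} - 28 k^{4} - 56 k^{3} - 41 k^{2} + 9 k - 4\right)}{k^{2} + 7 k + 12} ≠ 0.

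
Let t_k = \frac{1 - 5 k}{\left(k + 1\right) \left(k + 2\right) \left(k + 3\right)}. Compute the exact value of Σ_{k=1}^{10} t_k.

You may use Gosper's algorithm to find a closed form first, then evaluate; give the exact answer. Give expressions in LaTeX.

Σ = -125/156

t_(k+1)/t_k = (k + 1)*(5*k + 4)/((k + 4)*(5*k - 1)).
Normal form (A,B,C) = (k + 1, k + 4, k - 1/5).
Key eq: (k + 1)·f(k+1) = (k + 3)·f(k) + (k - 1/5).
d = 2 from the (1,1,1) case.
Coefficient equations give f(k) = k*(k - 2)/5.
Get s_k = R·t_k = k*(2 - k)/((k + 1)*(k + 2)) with R(k) = B(k−1)f(k)/C(k) = k*(k - 2)*(k + 3)/(5*k - 1).
Δs = (1 - 5*k)/(k**3 + 6*k**2 + 11*k + 6), as required.
Sum = s_(11) − s_(1); s_(11) = -33/52, s_(1) = 1/6 ⇒ -125/156.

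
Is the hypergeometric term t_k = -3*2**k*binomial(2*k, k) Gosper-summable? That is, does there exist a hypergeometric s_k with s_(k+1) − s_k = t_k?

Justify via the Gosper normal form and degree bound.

r(k) = 4*(2*k + 1)/(k + 1) after simplifying.
So A=8*k + 4 and B=k + 1, with C=1.
Set up (8*k + 4)·f(k+1) − (k)·f(k) − (1) = 0.
Degrees (1,1,0) ⇒ d ≤ -1.
d = -1 < 0 ⇒ no nonzero polynomial f; not summable.

No; the degree bound rules out any f.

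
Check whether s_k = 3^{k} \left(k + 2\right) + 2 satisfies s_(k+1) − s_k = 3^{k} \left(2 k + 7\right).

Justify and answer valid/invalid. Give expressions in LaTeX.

Valid: the claim telescopes to t_k.

s_(k+1) = 3**(k + 1)*(k + 3) + 2
s_(k+1) − s_k = 3**k*(2*k + 7)
(s_(k+1) − s_k) − t_k = 0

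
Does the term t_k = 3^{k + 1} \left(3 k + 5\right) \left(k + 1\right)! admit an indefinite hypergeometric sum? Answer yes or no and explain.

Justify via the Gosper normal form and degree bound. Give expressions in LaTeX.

The ratio is 3*(k + 2)*(3*k + 8)/(3*k + 5).
A = 3*k + 6, B = 1, C = k + 5/3.
Key eq: (3*k + 6)·f(k+1) = (1)·f(k) + (k + 5/3).
d = 0 from the (1,0,1) case.
Coefficient equations give f(k) = 1/3.
Get s_k = R·t_k = 3**(k + 1)*factorial(k + 1) with R(k) = B(k−1)f(k)/C(k) = 1/(3*k + 5).
Verify: 3**(k + 1)*(3*k + 5)*factorial(k + 1) matches t_k.

Yes. s_k = 3^{k + 1} \left(k + 1\right)!.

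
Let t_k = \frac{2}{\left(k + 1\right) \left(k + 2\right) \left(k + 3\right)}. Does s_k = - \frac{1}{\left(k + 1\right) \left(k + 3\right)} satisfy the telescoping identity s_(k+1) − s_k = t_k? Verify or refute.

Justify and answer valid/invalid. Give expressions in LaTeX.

s_(k+1) = -1/((k + 2)*(k + 4))
s_(k+1) − s_k = (2*k + 5)/(k**4 + 10*k**3 + 35*k**2 + 50*k + 24)
(s_(k+1) − s_k) − t_k = -3/(k**4 + 10*k**3 + 35*k**2 + 50*k + 24)

Invalid: residual - \frac{3}{k^{4} + 10 k^{3} + 35 k^{2} + 50 k + 24} ≠ 0.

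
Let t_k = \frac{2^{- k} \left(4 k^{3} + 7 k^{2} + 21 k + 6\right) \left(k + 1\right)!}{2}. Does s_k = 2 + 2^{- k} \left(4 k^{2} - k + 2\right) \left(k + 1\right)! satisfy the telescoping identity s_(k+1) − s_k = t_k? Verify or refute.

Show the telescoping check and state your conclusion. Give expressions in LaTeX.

s_(k+1) = 2**(-k - 1)*(-k + 4*(k + 1)**2 + 1)*factorial(k + 2) + 2
s_(k+1) − s_k = (4*k**3 + 7*k**2 + 21*k + 6)*factorial(k + 1)/(2*2**k)
(s_(k+1) − s_k) − t_k = 0

Valid: the claim telescopes to t_k.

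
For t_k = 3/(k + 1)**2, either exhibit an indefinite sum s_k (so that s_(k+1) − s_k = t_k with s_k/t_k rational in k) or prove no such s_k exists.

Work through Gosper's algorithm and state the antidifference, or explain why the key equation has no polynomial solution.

r(k) = (k + 1)**2/(k + 2)**2 after simplifying.
Take A(k)=k**2 + 2*k + 1, B(k)=k**2 + 4*k + 4, C(k)=1.
f must satisfy (k**2 + 2*k + 1)·f(k+1) − (k**2 + 2*k + 1)·f(k) = 1.
From deg A=2, deg B=2, deg C=0: d=0.
Generic f = c0 gives residual -1; -1 = 0 cannot hold, so t_k is not Gosper-summable.

none (Gosper's algorithm certifies no s_k)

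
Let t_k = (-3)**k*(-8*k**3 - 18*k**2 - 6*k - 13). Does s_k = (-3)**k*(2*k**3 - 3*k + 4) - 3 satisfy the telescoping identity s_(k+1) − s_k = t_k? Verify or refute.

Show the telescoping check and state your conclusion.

s_(k+1) = -3*(-3)**k*(-3*k + 2*(k + 1)**3 + 1) - 3
s_(k+1) − s_k = (-3)**k*(-2*k**3 + 12*k - 6*(k + 1)**3 - 7)
(s_(k+1) − s_k) − t_k = 0

valid (s_(k+1) − s_k reduces to t_k)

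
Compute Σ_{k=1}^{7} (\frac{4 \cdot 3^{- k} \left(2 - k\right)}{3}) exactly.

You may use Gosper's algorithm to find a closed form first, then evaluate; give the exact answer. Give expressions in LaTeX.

Compute t_(k+1)/t_k: get (k - 1)/(3*(k - 2)).
Gosper form: A/B · C(k+1)/C(k) with A=1/3, B=1, C=k - 2.
Set up (1/3)·f(k+1) − (1)·f(k) − (k - 2) = 0.
From deg A=0, deg B=0, deg C=1: d=1.
Match coefficients ⇒ f(k) = -3*(2*k - 3)/4.
Then R = B(k−1)f/C = -3*(2*k - 3)/(4*(k - 2)), so s_k = R(k)·t_k = (2*k - 3)/3**k.
Verify: 4*(2 - k)/(3*3**k) matches t_k.
Evaluate s at k=8 and k=1: 13/6561 and -1/3; difference 2200/6561.

Σ = 2200/6561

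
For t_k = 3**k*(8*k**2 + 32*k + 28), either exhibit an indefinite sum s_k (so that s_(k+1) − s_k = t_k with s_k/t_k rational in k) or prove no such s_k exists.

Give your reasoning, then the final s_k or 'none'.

Ratio r(k) = 3*(2*k**2 + 12*k + 17)/(2*k**2 + 8*k + 7).
Take A(k)=3, B(k)=1, C(k)=k**2 + 4*k + 7/2.
Need (3)·f(k+1) − (1)·f(k) = k**2 + 4*k + 7/2.
d = 2 from the (0,0,2) case.
Coefficient equations give f(k) = (2*k**2 + 2*k + 1)/4.
Certificate R = B(k−1)f/C = (2*k**2 + 2*k + 1)/(2*(2*k**2 + 8*k + 7)) gives s_k = 3**k*(4*k**2 + 4*k + 2).
Δs = 3**k*(8*k**2 + 32*k + 28), as required.

s_k = 3**k*(4*k**2 + 4*k + 2)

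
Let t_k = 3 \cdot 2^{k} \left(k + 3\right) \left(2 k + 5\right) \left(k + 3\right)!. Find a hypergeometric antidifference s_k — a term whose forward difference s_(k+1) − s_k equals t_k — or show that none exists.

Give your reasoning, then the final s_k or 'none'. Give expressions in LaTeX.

Ratio r(k) = (k + 4)**2*(4*k + 14)/((k + 3)*(2*k + 5)).
Factor: A=2*k + 8; B=1; C=k**2 + 11*k/2 + 15/2.
f must satisfy (2*k + 8)·f(k+1) − (1)·f(k) = k**2 + 11*k/2 + 15/2.
deg f ≤ 1 (via 1,0,2).
A polynomial solution: f(k) = (k + 1)/2.
Get s_k = R·t_k = 3*2**k*(k + 1)*factorial(k + 3) with R(k) = B(k−1)f(k)/C(k) = (k + 1)/((k + 3)*(2*k + 5)).
Verify: 3*2**k*(k + 3)*(2*k + 5)*factorial(k + 3) matches t_k.

s_k = 3 \cdot 2^{k} \left(k + 1\right) \left(k + 3\right)!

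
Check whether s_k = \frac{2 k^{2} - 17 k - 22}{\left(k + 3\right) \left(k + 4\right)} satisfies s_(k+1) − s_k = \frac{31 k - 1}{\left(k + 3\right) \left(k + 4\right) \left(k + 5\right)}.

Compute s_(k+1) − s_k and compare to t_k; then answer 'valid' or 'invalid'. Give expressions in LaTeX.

s_(k+1) = (-17*k + 2*(k + 1)**2 - 39)/((k + 4)*(k + 5))
s_(k+1) − s_k = (31*k - 1)/(k**3 + 12*k**2 + 47*k + 60)
(s_(k+1) − s_k) − t_k = 0

Valid — Δs_k = t_k.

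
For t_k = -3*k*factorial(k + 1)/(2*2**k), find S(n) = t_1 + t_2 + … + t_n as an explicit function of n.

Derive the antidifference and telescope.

S(n) = 3 - 3*factorial(n + 2)/(2*2**n)

Compute t_(k+1)/t_k: get (k + 1)*(k + 2)/(2*k).
So A=k/2 + 1 and B=1, with C=k.
Need (k/2 + 1)·f(k+1) − (1)·f(k) = k.
d = 0 from the (1,0,1) case.
A polynomial solution: f(k) = 2.
So s_k = (B(k−1)f/C)·t_k = (2/k)·t_k = -3*factorial(k + 1)/2**k.
Δs = -3*k*factorial(k + 1)/(2*2**k), as required.
Evaluate: s_(n+1) = -3*2**(-n - 1)*factorial(n + 2); subtract s_(1) = -3 ⇒ S(n) = 3 - 3*factorial(n + 2)/(2*2**n).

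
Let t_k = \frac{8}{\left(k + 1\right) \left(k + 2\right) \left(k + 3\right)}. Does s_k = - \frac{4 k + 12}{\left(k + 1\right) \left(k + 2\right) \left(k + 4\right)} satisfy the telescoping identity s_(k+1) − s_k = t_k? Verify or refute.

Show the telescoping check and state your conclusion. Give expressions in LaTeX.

s_(k+1) = 4*(-k - 4)/((k + 2)*(k + 3)*(k + 5))
s_(k+1) − s_k = 4*(2*k**2 + 15*k + 29)/(k**5 + 15*k**4 + 85*k**3 + 225*k**2 + 274*k + 120)
(s_(k+1) − s_k) − t_k = 4*(-3*k - 11)/(k**5 + 15*k**4 + 85*k**3 + 225*k**2 + 274*k + 120)

Invalid: residual \frac{4 \left(- 3 k - 11\right)}{k^{5} + 15 k^{4} + 85 k^{3} + 225 k^{2} + 274 k + 120} ≠ 0.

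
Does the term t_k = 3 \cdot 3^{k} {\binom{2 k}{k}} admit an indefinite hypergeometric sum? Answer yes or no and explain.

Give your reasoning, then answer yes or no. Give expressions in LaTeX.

No — negative degree bound, so no certificate f.

The ratio is 6*(2*k + 1)/(k + 1).
Take A(k)=12*k + 6, B(k)=k + 1, C(k)=1.
Solve (12*k + 6)·f(k+1) − (k)·f(k) = 1.
Bound: deg f ≤ -1.
Negative degree bound (-1): no f exists, t_k not Gosper-summable.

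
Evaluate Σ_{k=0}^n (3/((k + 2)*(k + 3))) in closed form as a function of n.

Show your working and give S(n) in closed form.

S(n) = 3*(n + 1)/(2*(n + 3))

t_(k+1)/t_k = (k + 2)/(k + 4).
Gosper form: A/B · C(k+1)/C(k) with A=k + 2, B=k + 4, C=1.
Key eq: (k + 2)·f(k+1) = (k + 3)·f(k) + (1).
d = 1 from the (1,1,0) case.
A polynomial solution: f(k) = k/2.
Get s_k = R·t_k = 3*k/(2*(k + 2)) with R(k) = B(k−1)f(k)/C(k) = k*(k + 3)/2.
Verify: 3/(k**2 + 5*k + 6) matches t_k.
Evaluate: s_(n+1) = 3*(n + 1)/(2*(n + 3)); subtract s_(0) = 0 ⇒ S(n) = 3*(n + 1)/(2*(n + 3)).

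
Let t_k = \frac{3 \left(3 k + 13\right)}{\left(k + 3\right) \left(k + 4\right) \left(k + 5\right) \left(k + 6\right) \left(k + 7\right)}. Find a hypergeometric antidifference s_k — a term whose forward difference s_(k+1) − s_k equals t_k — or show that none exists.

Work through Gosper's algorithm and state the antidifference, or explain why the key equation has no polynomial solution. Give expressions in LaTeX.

s_k = \frac{k \left(k^{2} + 14 k + 63\right)}{30 \left(k^{3} + 14 k^{2} + 63 k + 90\right)}

The ratio is (k + 3)*(3*k + 16)/((k + 8)*(3*k + 13)).
Take A(k)=k + 3, B(k)=k + 8, C(k)=k + 13/3.
Solve (k + 3)·f(k+1) − (k + 7)·f(k) = k + 13/3.
Degrees (1,1,1) ⇒ d ≤ 4.
Coefficient equations give f(k) = k*(k + 4)*(k**2 + 14*k + 63)/270.
Certificate R = B(k−1)f/C = k*(k + 4)*(k + 7)*(k**2 + 14*k + 63)/(90*(3*k + 13)) gives s_k = k*(k**2 + 14*k + 63)/(30*(k**3 + 14*k**2 + 63*k + 90)).
s_(k+1) − s_k = 3*(3*k + 13)/(k**5 + 25*k**4 + 245*k**3 + 1175*k**2 + 2754*k + 2520) = t_k.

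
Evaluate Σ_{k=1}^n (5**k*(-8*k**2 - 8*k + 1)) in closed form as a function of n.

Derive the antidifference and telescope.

Step 1: r(k) = 5*(8*k**2 + 24*k + 15)/(8*k**2 + 8*k - 1).
Factor: A=5; B=1; C=k**2 + k - 1/8.
Solve (5)·f(k+1) − (1)·f(k) = k**2 + k - 1/8.
Bound: deg f ≤ 2.
A polynomial solution: f(k) = (k - 1)*(2*k - 1)/8.
R(k) = B(k−1)·f(k)/C(k) = (k - 1)*(2*k - 1)/(8*k**2 + 8*k - 1); s_k = R·t_k = 5**k*(-2*k**2 + 3*k - 1).
Verify: 5**k*(-8*k**2 - 8*k + 1) matches t_k.
s_(n+1) = 5**(n + 1)*n*(-2*n - 1) and s_(1) = 0, so S(n) = 5**(n + 1)*n*(-2*n - 1).

S(n) = 5**(n + 1)*n*(-2*n - 1)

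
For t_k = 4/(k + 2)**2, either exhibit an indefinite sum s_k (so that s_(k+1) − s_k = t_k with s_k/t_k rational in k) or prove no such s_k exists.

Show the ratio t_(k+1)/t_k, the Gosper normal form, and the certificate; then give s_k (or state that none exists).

none (Gosper's algorithm certifies no s_k)

r(k) = (k + 2)**2/(k + 3)**2 after simplifying.
A = k**2 + 4*k + 4, B = k**2 + 6*k + 9, C = 1.
Set up (k**2 + 4*k + 4)·f(k+1) − (k**2 + 4*k + 4)·f(k) − (1) = 0.
Degrees (2,2,0) ⇒ d ≤ 0.
f = c0 ⇒ A·f(k+1) − B(k−1)·f(k) − C = -1. The system {-1 = 0} is inconsistent; no antidifference.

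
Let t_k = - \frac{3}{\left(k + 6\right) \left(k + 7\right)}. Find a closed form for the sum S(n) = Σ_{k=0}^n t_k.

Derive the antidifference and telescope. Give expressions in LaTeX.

S(n) = \frac{- n - 1}{2 \left(n + 7\right)}

Ratio r(k) = (k + 6)/(k + 8).
Normal form (A,B,C) = (k + 6, k + 8, 1).
Key eq: (k + 6)·f(k+1) = (k + 7)·f(k) + (1).
From deg A=1, deg B=1, deg C=0: d=1.
Coefficient equations give f(k) = k/6.
Then R = B(k−1)f/C = k*(k + 7)/6, so s_k = R(k)·t_k = -k/(2*k + 12).
Check: Δs_k = -3/(k**2 + 13*k + 42). ✓
s_(n+1) = (-n - 1)/(2*(n + 7)) and s_(0) = 0, so S(n) = (-n - 1)/(2*(n + 7)).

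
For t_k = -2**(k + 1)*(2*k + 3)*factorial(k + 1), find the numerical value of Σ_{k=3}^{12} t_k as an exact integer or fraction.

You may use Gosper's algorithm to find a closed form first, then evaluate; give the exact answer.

t_(k+1)/t_k = 2*(k + 2)*(2*k + 5)/(2*k + 3).
Gosper form: A/B · C(k+1)/C(k) with A=2*k + 4, B=1, C=k + 3/2.
Key eq: (2*k + 4)·f(k+1) = (1)·f(k) + (k + 3/2).
Degrees (1,0,1) ⇒ d ≤ 0.
Solving with deg f ≤ 0: f(k) = 1/2.
R(k) = B(k−1)·f(k)/C(k) = 1/(2*k + 3); s_k = R·t_k = -2**(k + 1)*factorial(k + 1).
Δs = -2**(k + 1)*(2*k + 3)*factorial(k + 1), as required.
Σ_(k=3)^(12) t_k = s_(13) − s_(3) = -1428329123020800 − (-384) = -1428329123020416.

Σ = -1428329123020416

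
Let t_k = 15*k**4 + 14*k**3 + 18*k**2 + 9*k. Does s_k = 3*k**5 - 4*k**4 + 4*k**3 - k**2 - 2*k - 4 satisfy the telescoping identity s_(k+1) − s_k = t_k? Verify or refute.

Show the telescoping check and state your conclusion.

valid; difference matches t_k

s_(k+1) = 3*k**5 + 11*k**4 + 18*k**3 + 17*k**2 + 7*k - 4
s_(k+1) − s_k = k*(15*k**3 + 14*k**2 + 18*k + 9)
(s_(k+1) − s_k) − t_k = 0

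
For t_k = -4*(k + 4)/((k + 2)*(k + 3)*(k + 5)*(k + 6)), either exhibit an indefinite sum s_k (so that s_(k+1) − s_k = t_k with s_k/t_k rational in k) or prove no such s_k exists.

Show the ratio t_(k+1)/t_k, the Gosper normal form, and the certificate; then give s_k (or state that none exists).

t_(k+1)/t_k = (k + 2)*(k + 5)**2/((k + 4)**2*(k + 7)).
Gosper form: A/B · C(k+1)/C(k) with A=k + 2, B=k + 7, C=k**2 + 8*k + 16.
Key eq: (k + 2)·f(k+1) = (k + 6)·f(k) + (k**2 + 8*k + 16).
d = 4 from the (1,1,2) case.
Solve for f: f(k) = k*(k + 3)*(k + 4)*(k + 7)/20 (degree 4 ≤ 4).
Then R = B(k−1)f/C = k*(k + 3)*(k + 6)*(k + 7)/(20*(k + 4)), so s_k = R(k)·t_k = k*(-k - 7)/(5*(k**2 + 7*k + 10)).
Verify: 4*(-k - 4)/(k**4 + 16*k**3 + 91*k**2 + 216*k + 180) matches t_k.

s_k = k*(-k - 7)/(5*(k**2 + 7*k + 10))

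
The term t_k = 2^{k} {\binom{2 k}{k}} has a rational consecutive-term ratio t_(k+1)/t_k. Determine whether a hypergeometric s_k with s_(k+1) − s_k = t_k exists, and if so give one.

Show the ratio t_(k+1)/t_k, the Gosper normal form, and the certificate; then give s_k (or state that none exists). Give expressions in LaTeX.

The ratio is 4*(2*k + 1)/(k + 1).
Factor: A=8*k + 4; B=k + 1; C=1.
f must satisfy (8*k + 4)·f(k+1) − (k)·f(k) = 1.
From deg A=1, deg B=1, deg C=0: d=-1.
Negative degree bound (-1): no f exists, t_k not Gosper-summable.

none — t_k is not Gosper-summable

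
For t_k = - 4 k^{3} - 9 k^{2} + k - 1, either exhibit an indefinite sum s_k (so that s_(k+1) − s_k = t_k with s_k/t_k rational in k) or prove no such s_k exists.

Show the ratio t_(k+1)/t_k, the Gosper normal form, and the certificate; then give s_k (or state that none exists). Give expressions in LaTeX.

s_k = k \left(- k^{3} - k^{2} + 4 k - 3\right)

Step 1: r(k) = (-k + 4*(k + 1)**3 + 9*(k + 1)**2)/(4*k**3 + 9*k**2 - k + 1).
A = 1, B = 1, C = k**3 + 9*k**2/4 - k/4 + 1/4.
f must satisfy (1)·f(k+1) − (1)·f(k) = k**3 + 9*k**2/4 - k/4 + 1/4.
deg f ≤ 4 (via 0,0,3).
A polynomial solution: f(k) = k*(k**3 + k**2 - 4*k + 3)/4.
R(k) = B(k−1)·f(k)/C(k) = k*(k**3 + k**2 - 4*k + 3)/(4*k**3 + 9*k**2 - k + 1); s_k = R·t_k = k*(-k**3 - k**2 + 4*k - 3).
s_(k+1) − s_k = -4*k**3 - 9*k**2 + k - 1 = t_k.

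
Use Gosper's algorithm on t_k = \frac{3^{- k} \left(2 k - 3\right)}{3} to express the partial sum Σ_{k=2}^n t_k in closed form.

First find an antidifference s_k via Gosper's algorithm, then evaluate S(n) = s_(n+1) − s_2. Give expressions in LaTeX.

Ratio r(k) = (2*k - 1)/(3*(2*k - 3)).
Normal form (A,B,C) = (1/3, 1, k - 3/2).
Need (1/3)·f(k+1) − (1)·f(k) = k - 3/2.
From deg A=0, deg B=0, deg C=1: d=1.
A polynomial solution: f(k) = -3*(k - 1)/2.
Get s_k = R·t_k = (1 - k)/3**k with R(k) = B(k−1)f(k)/C(k) = -3*(k - 1)/(2*k - 3).
Check: Δs_k = (2*k - 3)/(3*3**k). ✓
Σ_(k=2)^n t_k = s_(n+1) − s_(2) = (-3**(-n - 1)*n) − (-1/9), i.e. 1/9 - n/(3*3**n).

S(n) = \frac{1}{9} - \frac{3^{- n} n}{3}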